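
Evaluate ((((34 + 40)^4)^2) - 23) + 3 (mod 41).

37

34 + 40 = 74 ≡ 33 (mod 41)
(33)^4 ≡ 37 (mod 41)
(37)^2 ≡ 16 (mod 41)
16 - 23 = -7 ≡ 34 (mod 41)
34 + 3 = 37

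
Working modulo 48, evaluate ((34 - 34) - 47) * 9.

9

34 - 34 = 0
0 - 47 = -47 ≡ 1 (mod 48)
1 * 9 = 9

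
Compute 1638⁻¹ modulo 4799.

4799 = 2·1638 + 1523
1638 = 1·1523 + 115
1523 = 13·115 + 28
115 = 4·28 + 3
28 = 9·3 + 1
3 = 3·1 + 0
gcd(1638, 4799) = 1, so the inverse exists.
Back-substitute for 1:
1 = 1·28 − 9·3
  = −9·115 + 37·28
  = 37·1523 − 490·115
  = −490·1638 + 527·1523
  = 527·4799 − 1544·1638
So 1638⁻¹ ≡ −1544 ≡ 3255 (mod 4799).

3255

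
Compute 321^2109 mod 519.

Using repeated squaring:
321^1 ≡ 321 (mod 519)
321^2 ≡ 321^2 = 103041 ≡ 279 (mod 519)
321^4 ≡ 279^2 = 77841 ≡ 510 (mod 519)
321^8 ≡ 510^2 = 260100 ≡ 81 (mod 519)
321^16 ≡ 81^2 = 6561 ≡ 333 (mod 519)
321^32 ≡ 333^2 = 110889 ≡ 342 (mod 519)
321^64 ≡ 342^2 = 116964 ≡ 189 (mod 519)
321^128 ≡ 189^2 = 35721 ≡ 429 (mod 519)
321^256 ≡ 429^2 = 184041 ≡ 315 (mod 519)
321^512 ≡ 315^2 = 99225 ≡ 96 (mod 519)
321^1024 ≡ 96^2 = 9216 ≡ 393 (mod 519)
321^2048 ≡ 393^2 = 154449 ≡ 306 (mod 519)
321^2109 = 321^2048 * 321^32 * 321^16 * 321^8 * 321^4 * 321^1 ≡ 306 * 342 * 333 * 81 * 510 * 321 (mod 519).
Accumulate the product:
306 * 342 = 104652 ≡ 333
333 * 333 = 110889 ≡ 342
342 * 81 = 27702 ≡ 195
195 * 510 = 99450 ≡ 321
321 * 321 = 103041 ≡ 279

279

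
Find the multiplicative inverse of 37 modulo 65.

By the extended Euclidean algorithm:
65 = 1·37 + 28
37 = 1·28 + 9
28 = 3·9 + 1
9 = 9·1 + 0
gcd(37, 65) = 1, so the inverse exists.
Bézout: 1 = 4·65 − 7·37.
So 37⁻¹ ≡ −7 ≡ 58 (mod 65).

58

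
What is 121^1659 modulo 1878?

547

Compute successive squares:
1659 in binary is 11001111011, i.e. 1659 = 1024 + 512 + 64 + 32 + 16 + 8 + 2 + 1.
121^1 ≡ 121 (mod 1878)
121^2 ≡ 121^2 = 14641 ≡ 1495 (mod 1878)
121^4 ≡ 1495^2 = 2235025 ≡ 205 (mod 1878)
121^8 ≡ 205^2 = 42025 ≡ 709 (mod 1878)
121^16 ≡ 709^2 = 502681 ≡ 1255 (mod 1878)
121^32 ≡ 1255^2 = 1575025 ≡ 1261 (mod 1878)
121^64 ≡ 1261^2 = 1590121 ≡ 1333 (mod 1878)
121^128 ≡ 1333^2 = 1776889 ≡ 301 (mod 1878)
121^256 ≡ 301^2 = 90601 ≡ 457 (mod 1878)
121^512 ≡ 457^2 = 208849 ≡ 391 (mod 1878)
121^1024 ≡ 391^2 = 152881 ≡ 763 (mod 1878)
121^1659 = 121^1024 × 121^512 × 121^64 × 121^32 × 121^16 × 121^8 × 121^2 × 121^1 ≡ 763 × 391 × 1333 × 1261 × 1255 × 709 × 1495 × 121 (mod 1878).
Accumulate the product:
763 × 391 = 298333 ≡ 1609
1609 × 1333 = 2144797 ≡ 121
121 × 1261 = 152581 ≡ 463
463 × 1255 = 581065 ≡ 763
763 × 709 = 540967 ≡ 103
103 × 1495 = 153985 ≡ 1867
1867 × 121 = 225907 ≡ 547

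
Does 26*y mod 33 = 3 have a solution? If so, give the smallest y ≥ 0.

gcd(26, 33) = 1, so a unique solution mod 33 exists.
26⁻¹ ≡ 14 (mod 33).
y ≡ 14*3 ≡ 9 (mod 33).

9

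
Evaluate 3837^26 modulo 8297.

3782

Compute successive squares:
26 in binary is 11010, i.e. 26 = 16 + 8 + 2.
3837^1 ≡ 3837 (mod 8297)
3837^2 ≡ 3837^2 = 14722569 ≡ 3691 (mod 8297)
3837^4 ≡ 3691^2 = 13623481 ≡ 8104 (mod 8297)
3837^8 ≡ 8104^2 = 65674816 ≡ 4061 (mod 8297)
3837^16 ≡ 4061^2 = 16491721 ≡ 5582 (mod 8297)
3837^26 = 3837^16 * 3837^8 * 3837^2 ≡ 5582 * 4061 * 3691 (mod 8297).
Accumulate the product:
5582 * 4061 = 22668502 ≡ 1098
1098 * 3691 = 4052718 ≡ 3782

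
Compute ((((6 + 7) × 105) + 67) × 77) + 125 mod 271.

6 + 7 = 13
13 × 105 = 1365 ≡ 10 (mod 271)
10 + 67 = 77
77 × 77 = 5929 ≡ 238 (mod 271)
238 + 125 = 363 ≡ 92 (mod 271)

92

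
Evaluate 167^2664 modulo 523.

387

2664 in binary is 101001101000, i.e. 2664 = 2048 + 512 + 64 + 32 + 8.
167^1 ≡ 167 (mod 523)
167^2 ≡ 167^2 = 27889 ≡ 170 (mod 523)
167^4 ≡ 170^2 = 28900 ≡ 135 (mod 523)
167^8 ≡ 135^2 = 18225 ≡ 443 (mod 523)
167^16 ≡ 443^2 = 196249 ≡ 124 (mod 523)
167^32 ≡ 124^2 = 15376 ≡ 209 (mod 523)
167^64 ≡ 209^2 = 43681 ≡ 272 (mod 523)
167^128 ≡ 272^2 = 73984 ≡ 241 (mod 523)
167^256 ≡ 241^2 = 58081 ≡ 28 (mod 523)
167^512 ≡ 28^2 = 784 ≡ 261 (mod 523)
167^1024 ≡ 261^2 = 68121 ≡ 131 (mod 523)
167^2048 ≡ 131^2 = 17161 ≡ 425 (mod 523)
167^2664 = 167^2048 · 167^512 · 167^64 · 167^32 · 167^8 ≡ 425 · 261 · 272 · 209 · 443 (mod 523).
Accumulate the product:
425 · 261 = 110925 ≡ 49
49 · 272 = 13328 ≡ 253
253 · 209 = 52877 ≡ 54
54 · 443 = 23922 ≡ 387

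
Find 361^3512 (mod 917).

Compute successive squares:
3512 in binary is 110110111000, i.e. 3512 = 2048 + 1024 + 256 + 128 + 32 + 16 + 8.
361^1 ≡ 361 (mod 917)
361^2 ≡ 361^2 = 130321 ≡ 107 (mod 917)
361^4 ≡ 107^2 = 11449 ≡ 445 (mod 917)
361^8 ≡ 445^2 = 198025 ≡ 870 (mod 917)
361^16 ≡ 870^2 = 756900 ≡ 375 (mod 917)
361^32 ≡ 375^2 = 140625 ≡ 324 (mod 917)
361^64 ≡ 324^2 = 104976 ≡ 438 (mod 917)
361^128 ≡ 438^2 = 191844 ≡ 191 (mod 917)
361^256 ≡ 191^2 = 36481 ≡ 718 (mod 917)
361^512 ≡ 718^2 = 515524 ≡ 170 (mod 917)
361^1024 ≡ 170^2 = 28900 ≡ 473 (mod 917)
361^2048 ≡ 473^2 = 223729 ≡ 898 (mod 917)
361^3512 = 361^2048 × 361^1024 × 361^256 × 361^128 × 361^32 × 361^16 × 361^8 ≡ 898 × 473 × 718 × 191 × 324 × 375 × 870 (mod 917).
Accumulate the product:
898 × 473 = 424754 ≡ 183
183 × 718 = 131394 ≡ 263
263 × 191 = 50233 ≡ 715
715 × 324 = 231660 ≡ 576
576 × 375 = 216000 ≡ 505
505 × 870 = 439350 ≡ 107

107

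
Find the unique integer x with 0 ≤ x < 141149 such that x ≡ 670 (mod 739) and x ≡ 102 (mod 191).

739⁻¹ mod 191: 739·84 ≡ 1 (mod 191), so 739⁻¹ ≡ 84.
x = 670 + 739·((102 − 670)·84 mod 191) = 670 + 739·38 = 28752.

28752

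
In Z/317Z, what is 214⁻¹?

40

Run the extended Euclidean algorithm:
317 = 1×214 + 103
214 = 2×103 + 8
103 = 12×8 + 7
8 = 1×7 + 1
7 = 7×1 + 0
gcd(214, 317) = 1, so the inverse exists.
Back-substitute for 1:
1 = 1×8 − 1×7
  = −1×103 + 13×8
  = 13×214 − 27×103
  = −27×317 + 40×214
So 214⁻¹ ≡ 40 (mod 317).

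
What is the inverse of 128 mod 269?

124

269 = 2·128 + 13
128 = 9·13 + 11
13 = 1·11 + 2
11 = 5·2 + 1
2 = 2·1 + 0
gcd(128, 269) = 1, so the inverse exists.
Bézout: 1 = −59·269 + 124·128.
So 128⁻¹ ≡ 124 (mod 269).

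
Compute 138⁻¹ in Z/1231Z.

By the extended Euclidean algorithm:
1231 = 8×138 + 127
138 = 1×127 + 11
127 = 11×11 + 6
11 = 1×6 + 5
6 = 1×5 + 1
5 = 5×1 + 0
gcd(138, 1231) = 1, so the inverse exists.
Back-substitute for 1:
1 = 1×6 − 1×5
  = −1×11 + 2×6
  = 2×127 − 23×11
  = −23×138 + 25×127
  = 25×1231 − 223×138
So 138⁻¹ ≡ −223 ≡ 1008 (mod 1231).

1008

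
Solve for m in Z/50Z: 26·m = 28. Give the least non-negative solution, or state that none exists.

gcd(26, 50) = 2, and 2 | 28, so solutions exist.
Divide through by 2: 13·m ≡ 14 (mod 25).
13⁻¹ ≡ 2 (mod 25).
m ≡ 2·14 ≡ 3 (mod 25).
The smallest non-negative solution is m = 3.

3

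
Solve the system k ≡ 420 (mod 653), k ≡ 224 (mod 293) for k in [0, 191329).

112736

653⁻¹ mod 293: 653*35 ≡ 1 (mod 293), so 653⁻¹ ≡ 35.
k = 420 + 653*((224 − 420)*35 mod 293) = 420 + 653*172 = 112736.
Check: 112736 mod 653 = 420, 112736 mod 293 = 224. ✓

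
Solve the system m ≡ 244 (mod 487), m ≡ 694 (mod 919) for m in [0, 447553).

487⁻¹ mod 919: 487×117 ≡ 1 (mod 919), so 487⁻¹ ≡ 117.
m = 244 + 487×((694 − 244)×117 mod 919) = 244 + 487×267 = 130273.
Check: 130273 mod 487 = 244, 130273 mod 919 = 694. ✓

130273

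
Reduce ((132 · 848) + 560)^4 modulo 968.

496

132 · 848 = 111936 ≡ 616 (mod 968)
616 + 560 = 1176 ≡ 208 (mod 968)
(208)^4 ≡ 496 (mod 968)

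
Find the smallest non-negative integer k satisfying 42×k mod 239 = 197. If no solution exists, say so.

238

gcd(42, 239) = 1, so a unique solution mod 239 exists.
42⁻¹ ≡ 74 (mod 239).
k ≡ 74×197 ≡ 238 (mod 239).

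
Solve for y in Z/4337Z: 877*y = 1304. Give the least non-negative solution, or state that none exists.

3750

gcd(877, 4337) = 1, so a unique solution mod 4337 exists.
877⁻¹ ≡ 994 (mod 4337).
y ≡ 994*1304 ≡ 3750 (mod 4337).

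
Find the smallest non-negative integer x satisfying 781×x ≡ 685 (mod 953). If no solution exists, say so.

gcd(781, 953) = 1, so a unique solution mod 953 exists.
781⁻¹ ≡ 205 (mod 953).
x ≡ 205×685 ≡ 334 (mod 953).

334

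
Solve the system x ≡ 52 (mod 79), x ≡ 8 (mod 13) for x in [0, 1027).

79⁻¹ mod 13: 79×1 ≡ 1 (mod 13), so 79⁻¹ ≡ 1.
x = 52 + 79×((8 − 52)×1 mod 13) = 52 + 79×8 = 684.

684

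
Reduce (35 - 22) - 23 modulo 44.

34

35 - 22 = 13
13 - 23 = -10 ≡ 34 (mod 44)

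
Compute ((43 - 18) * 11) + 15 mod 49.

45

43 - 18 = 25
25 * 11 = 275 ≡ 30 (mod 49)
30 + 15 = 45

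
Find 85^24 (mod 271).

79

24 in binary is 11000, i.e. 24 = 16 + 8.
85^1 ≡ 85 (mod 271)
85^2 ≡ 85^2 = 7225 ≡ 179 (mod 271)
85^4 ≡ 179^2 = 32041 ≡ 63 (mod 271)
85^8 ≡ 63^2 = 3969 ≡ 175 (mod 271)
85^16 ≡ 175^2 = 30625 ≡ 2 (mod 271)
85^24 = 85^16 * 85^8 ≡ 2 * 175 (mod 271).
2 * 175 = 350 ≡ 79 (mod 271).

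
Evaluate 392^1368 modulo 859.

354

Compute successive squares:
392^1 ≡ 392 (mod 859)
392^2 ≡ 392^2 = 153664 ≡ 762 (mod 859)
392^4 ≡ 762^2 = 580644 ≡ 819 (mod 859)
392^8 ≡ 819^2 = 670761 ≡ 741 (mod 859)
392^16 ≡ 741^2 = 549081 ≡ 180 (mod 859)
392^32 ≡ 180^2 = 32400 ≡ 617 (mod 859)
392^64 ≡ 617^2 = 380689 ≡ 152 (mod 859)
392^128 ≡ 152^2 = 23104 ≡ 770 (mod 859)
392^256 ≡ 770^2 = 592900 ≡ 190 (mod 859)
392^512 ≡ 190^2 = 36100 ≡ 22 (mod 859)
392^1024 ≡ 22^2 = 484 (mod 859)
392^1368 = 392^1024 * 392^256 * 392^64 * 392^16 * 392^8 ≡ 484 * 190 * 152 * 180 * 741 (mod 859).
Accumulate the product:
484 * 190 = 91960 ≡ 47
47 * 152 = 7144 ≡ 272
272 * 180 = 48960 ≡ 856
856 * 741 = 634296 ≡ 354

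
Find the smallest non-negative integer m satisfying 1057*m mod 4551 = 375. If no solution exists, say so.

1038

gcd(1057, 4551) = 1, so a unique solution mod 4551 exists.
1057⁻¹ ≡ 4396 (mod 4551).
m ≡ 4396*375 ≡ 1038 (mod 4551).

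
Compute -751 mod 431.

-751 = -2·431 + 111, so -751 ≡ 111 (mod 431).

111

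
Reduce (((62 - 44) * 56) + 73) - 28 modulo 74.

62 - 44 = 18
18 * 56 = 1008 ≡ 46 (mod 74)
46 + 73 = 119 ≡ 45 (mod 74)
45 - 28 = 17

17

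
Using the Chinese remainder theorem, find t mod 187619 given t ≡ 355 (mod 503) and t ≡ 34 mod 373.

503⁻¹ mod 373: 503·66 ≡ 1 (mod 373), so 503⁻¹ ≡ 66.
t = 355 + 503·((34 − 355)·66 mod 373) = 355 + 503·75 = 38080.
Check: 38080 mod 503 = 355, 38080 mod 373 = 34. ✓

38080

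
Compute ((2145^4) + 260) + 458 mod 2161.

1424

(2145)^4 ≡ 706 (mod 2161)
706 + 260 = 966
966 + 458 = 1424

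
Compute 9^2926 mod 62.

Using repeated squaring:
2926 in binary is 101101101110, i.e. 2926 = 2048 + 512 + 256 + 64 + 32 + 8 + 4 + 2.
9^1 ≡ 9 (mod 62)
9^2 ≡ 9^2 = 81 ≡ 19 (mod 62)
9^4 ≡ 19^2 = 361 ≡ 51 (mod 62)
9^8 ≡ 51^2 = 2601 ≡ 59 (mod 62)
9^16 ≡ 59^2 = 3481 ≡ 9 (mod 62)
9^32 ≡ 9^2 = 81 ≡ 19 (mod 62)
9^64 ≡ 19^2 = 361 ≡ 51 (mod 62)
9^128 ≡ 51^2 = 2601 ≡ 59 (mod 62)
9^256 ≡ 59^2 = 3481 ≡ 9 (mod 62)
9^512 ≡ 9^2 = 81 ≡ 19 (mod 62)
9^1024 ≡ 19^2 = 361 ≡ 51 (mod 62)
9^2048 ≡ 51^2 = 2601 ≡ 59 (mod 62)
9^2926 = 9^2048 × 9^512 × 9^256 × 9^64 × 9^32 × 9^8 × 9^4 × 9^2 ≡ 59 × 19 × 9 × 51 × 19 × 59 × 51 × 19 (mod 62).
Accumulate the product:
59 × 19 = 1121 ≡ 5
5 × 9 = 45
45 × 51 = 2295 ≡ 1
1 × 19 = 19
19 × 59 = 1121 ≡ 5
5 × 51 = 255 ≡ 7
7 × 19 = 133 ≡ 9

9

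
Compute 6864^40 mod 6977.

5409

By square-and-multiply:
6864^1 ≡ 6864 (mod 6977)
6864^2 ≡ 6864^2 = 47114496 ≡ 5792 (mod 6977)
6864^4 ≡ 5792^2 = 33547264 ≡ 1848 (mod 6977)
6864^8 ≡ 1848^2 = 3415104 ≡ 3351 (mod 6977)
6864^16 ≡ 3351^2 = 11229201 ≡ 3208 (mod 6977)
6864^32 ≡ 3208^2 = 10291264 ≡ 189 (mod 6977)
6864^40 = 6864^32 * 6864^8 ≡ 189 * 3351 (mod 6977).
189 * 3351 = 633339 ≡ 5409 (mod 6977).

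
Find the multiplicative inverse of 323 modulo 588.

588 = 1·323 + 265
323 = 1·265 + 58
265 = 4·58 + 33
58 = 1·33 + 25
33 = 1·25 + 8
25 = 3·8 + 1
8 = 8·1 + 0
gcd(323, 588) = 1, so the inverse exists.
Bézout: 1 = −39·588 + 71·323.
So 323⁻¹ ≡ 71 (mod 588).

71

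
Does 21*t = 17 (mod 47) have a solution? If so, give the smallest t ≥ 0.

gcd(21, 47) = 1, so a unique solution mod 47 exists.
21⁻¹ ≡ 9 (mod 47).
t ≡ 9*17 ≡ 12 (mod 47).

12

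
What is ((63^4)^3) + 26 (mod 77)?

68

(63)^4 ≡ 70 (mod 77)
(70)^3 ≡ 42 (mod 77)
42 + 26 = 68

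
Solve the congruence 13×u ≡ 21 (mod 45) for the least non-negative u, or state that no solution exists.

12

gcd(13, 45) = 1, so a unique solution mod 45 exists.
13⁻¹ ≡ 7 (mod 45).
u ≡ 7×21 ≡ 12 (mod 45).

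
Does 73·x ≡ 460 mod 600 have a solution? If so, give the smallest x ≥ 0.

gcd(73, 600) = 1, so a unique solution mod 600 exists.
73⁻¹ ≡ 337 (mod 600).
x ≡ 337·460 ≡ 220 (mod 600).

220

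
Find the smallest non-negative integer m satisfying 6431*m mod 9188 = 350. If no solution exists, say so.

gcd(6431, 9188) = 1, so a unique solution mod 9188 exists.
6431⁻¹ ≡ 7655 (mod 9188).
m ≡ 7655*350 ≡ 5542 (mod 9188).

5542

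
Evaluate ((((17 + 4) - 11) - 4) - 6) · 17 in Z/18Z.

17 + 4 = 21 ≡ 3 (mod 18)
3 - 11 = -8 ≡ 10 (mod 18)
10 - 4 = 6
6 - 6 = 0
0 · 17 = 0

0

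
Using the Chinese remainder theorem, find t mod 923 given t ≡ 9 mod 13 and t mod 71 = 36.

13⁻¹ mod 71: 13*11 ≡ 1 (mod 71), so 13⁻¹ ≡ 11.
t = 9 + 13*((36 − 9)*11 mod 71) = 9 + 13*13 = 178.
Check: 178 mod 13 = 9, 178 mod 71 = 36. ✓

178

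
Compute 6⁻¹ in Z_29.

5

29 = 4×6 + 5
6 = 1×5 + 1
5 = 5×1 + 0
gcd(6, 29) = 1, so the inverse exists.
Bézout: 1 = −1×29 + 5×6.
So 6⁻¹ ≡ 5 (mod 29).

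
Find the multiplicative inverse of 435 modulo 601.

By the extended Euclidean algorithm:
601 = 1*435 + 166
435 = 2*166 + 103
166 = 1*103 + 63
103 = 1*63 + 40
63 = 1*40 + 23
40 = 1*23 + 17
23 = 1*17 + 6
17 = 2*6 + 5
6 = 1*5 + 1
5 = 5*1 + 0
gcd(435, 601) = 1, so the inverse exists.
Back-substitute for 1:
1 = 1*6 − 1*5
  = −1*17 + 3*6
  = 3*23 − 4*17
  = −4*40 + 7*23
  = 7*63 − 11*40
  = −11*103 + 18*63
  = 18*166 − 29*103
  = −29*435 + 76*166
  = 76*601 − 105*435
So 435⁻¹ ≡ −105 ≡ 496 (mod 601).

496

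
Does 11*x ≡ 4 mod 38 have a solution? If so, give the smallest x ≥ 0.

gcd(11, 38) = 1, so a unique solution mod 38 exists.
11⁻¹ ≡ 7 (mod 38).
x ≡ 7*4 ≡ 28 (mod 38).

28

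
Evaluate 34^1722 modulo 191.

115

Compute successive squares:
34^1 ≡ 34 (mod 191)
34^2 ≡ 34^2 = 1156 ≡ 10 (mod 191)
34^4 ≡ 10^2 = 100 (mod 191)
34^8 ≡ 100^2 = 10000 ≡ 68 (mod 191)
34^16 ≡ 68^2 = 4624 ≡ 40 (mod 191)
34^32 ≡ 40^2 = 1600 ≡ 72 (mod 191)
34^64 ≡ 72^2 = 5184 ≡ 27 (mod 191)
34^128 ≡ 27^2 = 729 ≡ 156 (mod 191)
34^256 ≡ 156^2 = 24336 ≡ 79 (mod 191)
34^512 ≡ 79^2 = 6241 ≡ 129 (mod 191)
34^1024 ≡ 129^2 = 16641 ≡ 24 (mod 191)
34^1722 = 34^1024 · 34^512 · 34^128 · 34^32 · 34^16 · 34^8 · 34^2 ≡ 24 · 129 · 156 · 72 · 40 · 68 · 10 (mod 191).
Accumulate the product:
24 · 129 = 3096 ≡ 40
40 · 156 = 6240 ≡ 128
128 · 72 = 9216 ≡ 48
48 · 40 = 1920 ≡ 10
10 · 68 = 680 ≡ 107
107 · 10 = 1070 ≡ 115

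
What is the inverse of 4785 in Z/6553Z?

Apply the Euclidean algorithm and back-substitute:
6553 = 1·4785 + 1768
4785 = 2·1768 + 1249
1768 = 1·1249 + 519
1249 = 2·519 + 211
519 = 2·211 + 97
211 = 2·97 + 17
97 = 5·17 + 12
17 = 1·12 + 5
12 = 2·5 + 2
5 = 2·2 + 1
2 = 2·1 + 0
gcd(4785, 6553) = 1, so the inverse exists.
Back-substitute for 1:
1 = 1·5 − 2·2
  = −2·12 + 5·5
  = 5·17 − 7·12
  = −7·97 + 40·17
  = 40·211 − 87·97
  = −87·519 + 214·211
  = 214·1249 − 515·519
  = −515·1768 + 729·1249
  = 729·4785 − 1973·1768
  = −1973·6553 + 2702·4785
So 4785⁻¹ ≡ 2702 (mod 6553).

2702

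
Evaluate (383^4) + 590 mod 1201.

856

(383)^4 ≡ 266 (mod 1201)
266 + 590 = 856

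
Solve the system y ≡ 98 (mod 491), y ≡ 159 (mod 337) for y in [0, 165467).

55090

491⁻¹ mod 337: 491*151 ≡ 1 (mod 337), so 491⁻¹ ≡ 151.
y = 98 + 491*((159 − 98)*151 mod 337) = 98 + 491*112 = 55090.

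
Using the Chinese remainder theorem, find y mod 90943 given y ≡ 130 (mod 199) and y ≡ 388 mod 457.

90874

199⁻¹ mod 457: 199·395 ≡ 1 (mod 457), so 199⁻¹ ≡ 395.
y = 130 + 199·((388 − 130)·395 mod 457) = 130 + 199·456 = 90874.
Check: 90874 mod 199 = 130, 90874 mod 457 = 388. ✓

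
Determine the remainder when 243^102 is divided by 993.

243^1 ≡ 243 (mod 993)
243^2 ≡ 243^2 = 59049 ≡ 462 (mod 993)
243^4 ≡ 462^2 = 213444 ≡ 942 (mod 993)
243^8 ≡ 942^2 = 887364 ≡ 615 (mod 993)
243^16 ≡ 615^2 = 378225 ≡ 885 (mod 993)
243^32 ≡ 885^2 = 783225 ≡ 741 (mod 993)
243^64 ≡ 741^2 = 549081 ≡ 945 (mod 993)
243^102 = 243^64 * 243^32 * 243^4 * 243^2 ≡ 945 * 741 * 942 * 462 (mod 993).
Accumulate the product:
945 * 741 = 700245 ≡ 180
180 * 942 = 169560 ≡ 750
750 * 462 = 346500 ≡ 936

936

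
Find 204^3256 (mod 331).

Using repeated squaring:
204^1 ≡ 204 (mod 331)
204^2 ≡ 204^2 = 41616 ≡ 241 (mod 331)
204^4 ≡ 241^2 = 58081 ≡ 156 (mod 331)
204^8 ≡ 156^2 = 24336 ≡ 173 (mod 331)
204^16 ≡ 173^2 = 29929 ≡ 139 (mod 331)
204^32 ≡ 139^2 = 19321 ≡ 123 (mod 331)
204^64 ≡ 123^2 = 15129 ≡ 234 (mod 331)
204^128 ≡ 234^2 = 54756 ≡ 141 (mod 331)
204^256 ≡ 141^2 = 19881 ≡ 21 (mod 331)
204^512 ≡ 21^2 = 441 ≡ 110 (mod 331)
204^1024 ≡ 110^2 = 12100 ≡ 184 (mod 331)
204^2048 ≡ 184^2 = 33856 ≡ 94 (mod 331)
204^3256 = 204^2048 · 204^1024 · 204^128 · 204^32 · 204^16 · 204^8 ≡ 94 · 184 · 141 · 123 · 139 · 173 (mod 331).
Accumulate the product:
94 · 184 = 17296 ≡ 84
84 · 141 = 11844 ≡ 259
259 · 123 = 31857 ≡ 81
81 · 139 = 11259 ≡ 5
5 · 173 = 865 ≡ 203

203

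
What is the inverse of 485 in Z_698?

213

Run the extended Euclidean algorithm:
698 = 1×485 + 213
485 = 2×213 + 59
213 = 3×59 + 36
59 = 1×36 + 23
36 = 1×23 + 13
23 = 1×13 + 10
13 = 1×10 + 3
10 = 3×3 + 1
3 = 3×1 + 0
gcd(485, 698) = 1, so the inverse exists.
Bézout: 1 = −148×698 + 213×485.
So 485⁻¹ ≡ 213 (mod 698).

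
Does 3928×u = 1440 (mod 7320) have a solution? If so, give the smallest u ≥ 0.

gcd(3928, 7320) = 8, and 8 | 1440, so solutions exist.
Divide through by 8: 491×u ≡ 180 mod 915.
491⁻¹ ≡ 41 (mod 915).
u ≡ 41×180 ≡ 60 (mod 915).
The smallest non-negative solution is u = 60.

60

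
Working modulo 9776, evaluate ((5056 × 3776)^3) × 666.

5056 × 3776 = 19091456 ≡ 8704 (mod 9776)
(8704)^3 ≡ 7168 (mod 9776)
7168 × 666 = 4773888 ≡ 3200 (mod 9776)

3200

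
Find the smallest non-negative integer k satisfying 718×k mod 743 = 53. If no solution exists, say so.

622

gcd(718, 743) = 1, so a unique solution mod 743 exists.
718⁻¹ ≡ 208 (mod 743).
k ≡ 208×53 ≡ 622 (mod 743).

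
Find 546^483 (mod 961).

Compute successive squares:
483 in binary is 111100011, i.e. 483 = 256 + 128 + 64 + 32 + 2 + 1.
546^1 ≡ 546 (mod 961)
546^2 ≡ 546^2 = 298116 ≡ 206 (mod 961)
546^4 ≡ 206^2 = 42436 ≡ 152 (mod 961)
546^8 ≡ 152^2 = 23104 ≡ 40 (mod 961)
546^16 ≡ 40^2 = 1600 ≡ 639 (mod 961)
546^32 ≡ 639^2 = 408321 ≡ 857 (mod 961)
546^64 ≡ 857^2 = 734449 ≡ 245 (mod 961)
546^128 ≡ 245^2 = 60025 ≡ 443 (mod 961)
546^256 ≡ 443^2 = 196249 ≡ 205 (mod 961)
546^483 = 546^256 · 546^128 · 546^64 · 546^32 · 546^2 · 546^1 ≡ 205 · 443 · 245 · 857 · 206 · 546 (mod 961).
Accumulate the product:
205 · 443 = 90815 ≡ 481
481 · 245 = 117845 ≡ 603
603 · 857 = 516771 ≡ 714
714 · 206 = 147084 ≡ 51
51 · 546 = 27846 ≡ 938

938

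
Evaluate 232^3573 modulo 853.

276

3573 in binary is 110111110101, i.e. 3573 = 2048 + 1024 + 256 + 128 + 64 + 32 + 16 + 4 + 1.
232^1 ≡ 232 (mod 853)
232^2 ≡ 232^2 = 53824 ≡ 85 (mod 853)
232^4 ≡ 85^2 = 7225 ≡ 401 (mod 853)
232^8 ≡ 401^2 = 160801 ≡ 437 (mod 853)
232^16 ≡ 437^2 = 190969 ≡ 750 (mod 853)
232^32 ≡ 750^2 = 562500 ≡ 373 (mod 853)
232^64 ≡ 373^2 = 139129 ≡ 90 (mod 853)
232^128 ≡ 90^2 = 8100 ≡ 423 (mod 853)
232^256 ≡ 423^2 = 178929 ≡ 652 (mod 853)
232^512 ≡ 652^2 = 425104 ≡ 310 (mod 853)
232^1024 ≡ 310^2 = 96100 ≡ 564 (mod 853)
232^2048 ≡ 564^2 = 318096 ≡ 780 (mod 853)
232^3573 = 232^2048 * 232^1024 * 232^256 * 232^128 * 232^64 * 232^32 * 232^16 * 232^4 * 232^1 ≡ 780 * 564 * 652 * 423 * 90 * 373 * 750 * 401 * 232 (mod 853).
Accumulate the product:
780 * 564 = 439920 ≡ 625
625 * 652 = 407500 ≡ 619
619 * 423 = 261837 ≡ 819
819 * 90 = 73710 ≡ 352
352 * 373 = 131296 ≡ 787
787 * 750 = 590250 ≡ 827
827 * 401 = 331627 ≡ 663
663 * 232 = 153816 ≡ 276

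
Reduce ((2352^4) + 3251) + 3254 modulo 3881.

(2352)^4 ≡ 2438 (mod 3881)
2438 + 3251 = 5689 ≡ 1808 (mod 3881)
1808 + 3254 = 5062 ≡ 1181 (mod 3881)

1181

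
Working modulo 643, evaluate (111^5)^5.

(111)^5 ≡ 95 (mod 643)
(95)^5 ≡ 101 (mod 643)

101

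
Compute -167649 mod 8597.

-167649 = -20·8597 + 4291, so -167649 ≡ 4291 (mod 8597).

4291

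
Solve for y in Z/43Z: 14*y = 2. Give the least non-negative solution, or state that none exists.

gcd(14, 43) = 1, so a unique solution mod 43 exists.
14⁻¹ ≡ 40 (mod 43).
y ≡ 40*2 ≡ 37 (mod 43).

37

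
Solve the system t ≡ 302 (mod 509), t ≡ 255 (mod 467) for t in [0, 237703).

5392

509⁻¹ mod 467: 509*278 ≡ 1 (mod 467), so 509⁻¹ ≡ 278.
t = 302 + 509*((255 − 302)*278 mod 467) = 302 + 509*10 = 5392.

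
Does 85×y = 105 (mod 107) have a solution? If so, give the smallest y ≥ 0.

39

gcd(85, 107) = 1, so a unique solution mod 107 exists.
85⁻¹ ≡ 34 (mod 107).
y ≡ 34×105 ≡ 39 (mod 107).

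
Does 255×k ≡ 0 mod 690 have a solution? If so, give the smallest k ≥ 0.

0

gcd(255, 690) = 15, and 15 | 0, so solutions exist.
Divide through by 15: 17×k ≡ 0 (mod 46).
17⁻¹ ≡ 19 (mod 46).
k ≡ 19×0 ≡ 0 (mod 46).
The smallest non-negative solution is k = 0.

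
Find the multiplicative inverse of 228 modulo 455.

2

Apply the Euclidean algorithm and back-substitute:
455 = 1×228 + 227
228 = 1×227 + 1
227 = 227×1 + 0
gcd(228, 455) = 1, so the inverse exists.
Back-substitute for 1:
1 = 1×228 − 1×227
  = −1×455 + 2×228
So 228⁻¹ ≡ 2 (mod 455).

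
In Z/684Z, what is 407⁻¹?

By the extended Euclidean algorithm:
684 = 1*407 + 277
407 = 1*277 + 130
277 = 2*130 + 17
130 = 7*17 + 11
17 = 1*11 + 6
11 = 1*6 + 5
6 = 1*5 + 1
5 = 5*1 + 0
gcd(407, 684) = 1, so the inverse exists.
Bézout: 1 = 72*684 − 121*407.
So 407⁻¹ ≡ −121 ≡ 563 (mod 684).

563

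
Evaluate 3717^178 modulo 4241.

By square-and-multiply:
3717^1 ≡ 3717 (mod 4241)
3717^2 ≡ 3717^2 = 13816089 ≡ 3152 (mod 4241)
3717^4 ≡ 3152^2 = 9935104 ≡ 2682 (mod 4241)
3717^8 ≡ 2682^2 = 7193124 ≡ 388 (mod 4241)
3717^16 ≡ 388^2 = 150544 ≡ 2109 (mod 4241)
3717^32 ≡ 2109^2 = 4447881 ≡ 3313 (mod 4241)
3717^64 ≡ 3313^2 = 10975969 ≡ 261 (mod 4241)
3717^128 ≡ 261^2 = 68121 ≡ 265 (mod 4241)
3717^178 = 3717^128 × 3717^32 × 3717^16 × 3717^2 ≡ 265 × 3313 × 2109 × 3152 (mod 4241).
Accumulate the product:
265 × 3313 = 877945 ≡ 58
58 × 2109 = 122322 ≡ 3574
3574 × 3152 = 11265248 ≡ 1152

1152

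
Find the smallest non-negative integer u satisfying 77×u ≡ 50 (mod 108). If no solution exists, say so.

82

gcd(77, 108) = 1, so a unique solution mod 108 exists.
77⁻¹ ≡ 101 (mod 108).
u ≡ 101×50 ≡ 82 (mod 108).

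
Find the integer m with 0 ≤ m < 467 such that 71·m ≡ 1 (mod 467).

467 = 6×71 + 41
71 = 1×41 + 30
41 = 1×30 + 11
30 = 2×11 + 8
11 = 1×8 + 3
8 = 2×3 + 2
3 = 1×2 + 1
2 = 2×1 + 0
gcd(71, 467) = 1, so the inverse exists.
Bézout: 1 = 26×467 − 171×71.
So 71⁻¹ ≡ −171 ≡ 296 (mod 467).

296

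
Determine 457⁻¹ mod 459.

229

Run the extended Euclidean algorithm:
459 = 1·457 + 2
457 = 228·2 + 1
2 = 2·1 + 0
gcd(457, 459) = 1, so the inverse exists.
Back-substitute for 1:
1 = 1·457 − 228·2
  = −228·459 + 229·457
So 457⁻¹ ≡ 229 (mod 459).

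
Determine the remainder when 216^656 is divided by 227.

656 in binary is 1010010000, i.e. 656 = 512 + 128 + 16.
216^1 ≡ 216 (mod 227)
216^2 ≡ 216^2 = 46656 ≡ 121 (mod 227)
216^4 ≡ 121^2 = 14641 ≡ 113 (mod 227)
216^8 ≡ 113^2 = 12769 ≡ 57 (mod 227)
216^16 ≡ 57^2 = 3249 ≡ 71 (mod 227)
216^32 ≡ 71^2 = 5041 ≡ 47 (mod 227)
216^64 ≡ 47^2 = 2209 ≡ 166 (mod 227)
216^128 ≡ 166^2 = 27556 ≡ 89 (mod 227)
216^256 ≡ 89^2 = 7921 ≡ 203 (mod 227)
216^512 ≡ 203^2 = 41209 ≡ 122 (mod 227)
216^656 = 216^512 * 216^128 * 216^16 ≡ 122 * 89 * 71 (mod 227).
Accumulate the product:
122 * 89 = 10858 ≡ 189
189 * 71 = 13419 ≡ 26

26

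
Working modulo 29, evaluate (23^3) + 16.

3

(23)^3 ≡ 16 (mod 29)
16 + 16 = 32 ≡ 3 (mod 29)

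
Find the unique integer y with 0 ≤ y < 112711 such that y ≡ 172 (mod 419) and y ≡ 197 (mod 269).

419⁻¹ mod 269: 419*217 ≡ 1 (mod 269), so 419⁻¹ ≡ 217.
y = 172 + 419*((197 − 172)*217 mod 269) = 172 + 419*45 = 19027.
Check: 19027 mod 419 = 172, 19027 mod 269 = 197. ✓

19027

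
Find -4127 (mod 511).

-4127 = -9·511 + 472, so -4127 ≡ 472 (mod 511).

472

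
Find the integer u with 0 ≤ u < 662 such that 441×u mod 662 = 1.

Run the extended Euclidean algorithm:
662 = 1×441 + 221
441 = 1×221 + 220
221 = 1×220 + 1
220 = 220×1 + 0
gcd(441, 662) = 1, so the inverse exists.
Bézout: 1 = 2×662 − 3×441.
So 441⁻¹ ≡ −3 ≡ 659 (mod 662).

659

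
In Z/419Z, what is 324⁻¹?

172

By the extended Euclidean algorithm:
419 = 1·324 + 95
324 = 3·95 + 39
95 = 2·39 + 17
39 = 2·17 + 5
17 = 3·5 + 2
5 = 2·2 + 1
2 = 2·1 + 0
gcd(324, 419) = 1, so the inverse exists.
Back-substitute for 1:
1 = 1·5 − 2·2
  = −2·17 + 7·5
  = 7·39 − 16·17
  = −16·95 + 39·39
  = 39·324 − 133·95
  = −133·419 + 172·324
So 324⁻¹ ≡ 172 (mod 419).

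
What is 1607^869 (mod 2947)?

Using repeated squaring:
869 in binary is 1101100101, i.e. 869 = 512 + 256 + 64 + 32 + 4 + 1.
1607^1 ≡ 1607 (mod 2947)
1607^2 ≡ 1607^2 = 2582449 ≡ 877 (mod 2947)
1607^4 ≡ 877^2 = 769129 ≡ 2909 (mod 2947)
1607^8 ≡ 2909^2 = 8462281 ≡ 1444 (mod 2947)
1607^16 ≡ 1444^2 = 2085136 ≡ 1607 (mod 2947)
1607^32 ≡ 1607^2 = 2582449 ≡ 877 (mod 2947)
1607^64 ≡ 877^2 = 769129 ≡ 2909 (mod 2947)
1607^128 ≡ 2909^2 = 8462281 ≡ 1444 (mod 2947)
1607^256 ≡ 1444^2 = 2085136 ≡ 1607 (mod 2947)
1607^512 ≡ 1607^2 = 2582449 ≡ 877 (mod 2947)
1607^869 = 1607^512 × 1607^256 × 1607^64 × 1607^32 × 1607^4 × 1607^1 ≡ 877 × 1607 × 2909 × 877 × 2909 × 1607 (mod 2947).
Accumulate the product:
877 × 1607 = 1409339 ≡ 673
673 × 2909 = 1957757 ≡ 949
949 × 877 = 832273 ≡ 1219
1219 × 2909 = 3546071 ≡ 830
830 × 1607 = 1333810 ≡ 1766

1766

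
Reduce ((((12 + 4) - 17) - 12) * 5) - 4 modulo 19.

7

12 + 4 = 16
16 - 17 = -1 ≡ 18 (mod 19)
18 - 12 = 6
6 * 5 = 30 ≡ 11 (mod 19)
11 - 4 = 7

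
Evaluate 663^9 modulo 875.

Using repeated squaring:
9 in binary is 1001, i.e. 9 = 8 + 1.
663^1 ≡ 663 (mod 875)
663^2 ≡ 663^2 = 439569 ≡ 319 (mod 875)
663^4 ≡ 319^2 = 101761 ≡ 261 (mod 875)
663^8 ≡ 261^2 = 68121 ≡ 746 (mod 875)
663^9 = 663^8 · 663^1 ≡ 746 · 663 (mod 875).
746 · 663 = 494598 ≡ 223 (mod 875).

223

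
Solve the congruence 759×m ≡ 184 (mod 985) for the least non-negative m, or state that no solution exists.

gcd(759, 985) = 1, so a unique solution mod 985 exists.
759⁻¹ ≡ 754 (mod 985).
m ≡ 754×184 ≡ 836 (mod 985).

836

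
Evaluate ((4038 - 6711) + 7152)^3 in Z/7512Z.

591

4038 - 6711 = -2673 ≡ 4839 (mod 7512)
4839 + 7152 = 11991 ≡ 4479 (mod 7512)
(4479)^3 ≡ 591 (mod 7512)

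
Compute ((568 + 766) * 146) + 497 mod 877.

568 + 766 = 1334 ≡ 457 (mod 877)
457 * 146 = 66722 ≡ 70 (mod 877)
70 + 497 = 567

567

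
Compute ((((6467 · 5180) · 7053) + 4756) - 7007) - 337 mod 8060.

6467 · 5180 = 33499060 ≡ 1700 (mod 8060)
1700 · 7053 = 11990100 ≡ 4880 (mod 8060)
4880 + 4756 = 9636 ≡ 1576 (mod 8060)
1576 - 7007 = -5431 ≡ 2629 (mod 8060)
2629 - 337 = 2292

2292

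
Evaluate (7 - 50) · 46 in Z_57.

17

7 - 50 = -43 ≡ 14 (mod 57)
14 · 46 = 644 ≡ 17 (mod 57)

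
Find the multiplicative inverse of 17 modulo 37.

24

By the extended Euclidean algorithm:
37 = 2*17 + 3
17 = 5*3 + 2
3 = 1*2 + 1
2 = 2*1 + 0
gcd(17, 37) = 1, so the inverse exists.
Back-substitute for 1:
1 = 1*3 − 1*2
  = −1*17 + 6*3
  = 6*37 − 13*17
So 17⁻¹ ≡ −13 ≡ 24 (mod 37).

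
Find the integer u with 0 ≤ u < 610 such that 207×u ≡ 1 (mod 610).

333

610 = 2·207 + 196
207 = 1·196 + 11
196 = 17·11 + 9
11 = 1·9 + 2
9 = 4·2 + 1
2 = 2·1 + 0
gcd(207, 610) = 1, so the inverse exists.
Back-substitute for 1:
1 = 1·9 − 4·2
  = −4·11 + 5·9
  = 5·196 − 89·11
  = −89·207 + 94·196
  = 94·610 − 277·207
So 207⁻¹ ≡ −277 ≡ 333 (mod 610).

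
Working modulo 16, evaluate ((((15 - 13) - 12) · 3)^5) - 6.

15 - 13 = 2
2 - 12 = -10 ≡ 6 (mod 16)
6 · 3 = 18 ≡ 2 (mod 16)
(2)^5 ≡ 0 (mod 16)
0 - 6 = -6 ≡ 10 (mod 16)

10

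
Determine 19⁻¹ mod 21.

By the extended Euclidean algorithm:
21 = 1·19 + 2
19 = 9·2 + 1
2 = 2·1 + 0
gcd(19, 21) = 1, so the inverse exists.
Back-substitute for 1:
1 = 1·19 − 9·2
  = −9·21 + 10·19
So 19⁻¹ ≡ 10 (mod 21).

10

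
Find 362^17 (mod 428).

228

Using repeated squaring:
17 in binary is 10001, i.e. 17 = 16 + 1.
362^1 ≡ 362 (mod 428)
362^2 ≡ 362^2 = 131044 ≡ 76 (mod 428)
362^4 ≡ 76^2 = 5776 ≡ 212 (mod 428)
362^8 ≡ 212^2 = 44944 ≡ 4 (mod 428)
362^16 ≡ 4^2 = 16 (mod 428)
362^17 = 362^16 × 362^1 ≡ 16 × 362 (mod 428).
16 × 362 = 5792 ≡ 228 (mod 428).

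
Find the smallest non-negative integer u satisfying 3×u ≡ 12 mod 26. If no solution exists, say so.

gcd(3, 26) = 1, so a unique solution mod 26 exists.
3⁻¹ ≡ 9 (mod 26).
u ≡ 9×12 ≡ 4 (mod 26).

4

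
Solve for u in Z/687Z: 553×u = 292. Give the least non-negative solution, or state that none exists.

gcd(553, 687) = 1, so a unique solution mod 687 exists.
553⁻¹ ≡ 364 (mod 687).
u ≡ 364×292 ≡ 490 (mod 687).

490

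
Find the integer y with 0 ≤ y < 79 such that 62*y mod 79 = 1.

65

79 = 1·62 + 17
62 = 3·17 + 11
17 = 1·11 + 6
11 = 1·6 + 5
6 = 1·5 + 1
5 = 5·1 + 0
gcd(62, 79) = 1, so the inverse exists.
Bézout: 1 = 11·79 − 14·62.
So 62⁻¹ ≡ −14 ≡ 65 (mod 79).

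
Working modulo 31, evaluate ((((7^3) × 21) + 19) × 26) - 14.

22

(7)^3 ≡ 2 (mod 31)
2 × 21 = 42 ≡ 11 (mod 31)
11 + 19 = 30
30 × 26 = 780 ≡ 5 (mod 31)
5 - 14 = -9 ≡ 22 (mod 31)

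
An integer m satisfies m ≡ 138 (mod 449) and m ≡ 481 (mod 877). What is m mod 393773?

146063

449⁻¹ mod 877: 449×543 ≡ 1 (mod 877), so 449⁻¹ ≡ 543.
m = 138 + 449×((481 − 138)×543 mod 877) = 138 + 449×325 = 146063.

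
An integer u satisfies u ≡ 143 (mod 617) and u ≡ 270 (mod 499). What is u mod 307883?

102565

617⁻¹ mod 499: 617·351 ≡ 1 (mod 499), so 617⁻¹ ≡ 351.
u = 143 + 617·((270 − 143)·351 mod 499) = 143 + 617·166 = 102565.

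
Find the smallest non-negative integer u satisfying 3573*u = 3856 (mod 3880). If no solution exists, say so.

632

gcd(3573, 3880) = 1, so a unique solution mod 3880 exists.
3573⁻¹ ≡ 2237 (mod 3880).
u ≡ 2237*3856 ≡ 632 (mod 3880).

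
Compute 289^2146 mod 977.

224

By square-and-multiply:
2146 in binary is 100001100010, i.e. 2146 = 2048 + 64 + 32 + 2.
289^1 ≡ 289 (mod 977)
289^2 ≡ 289^2 = 83521 ≡ 476 (mod 977)
289^4 ≡ 476^2 = 226576 ≡ 889 (mod 977)
289^8 ≡ 889^2 = 790321 ≡ 905 (mod 977)
289^16 ≡ 905^2 = 819025 ≡ 299 (mod 977)
289^32 ≡ 299^2 = 89401 ≡ 494 (mod 977)
289^64 ≡ 494^2 = 244036 ≡ 763 (mod 977)
289^128 ≡ 763^2 = 582169 ≡ 854 (mod 977)
289^256 ≡ 854^2 = 729316 ≡ 474 (mod 977)
289^512 ≡ 474^2 = 224676 ≡ 943 (mod 977)
289^1024 ≡ 943^2 = 889249 ≡ 179 (mod 977)
289^2048 ≡ 179^2 = 32041 ≡ 777 (mod 977)
289^2146 = 289^2048 · 289^64 · 289^32 · 289^2 ≡ 777 · 763 · 494 · 476 (mod 977).
Accumulate the product:
777 · 763 = 592851 ≡ 789
789 · 494 = 389766 ≡ 920
920 · 476 = 437920 ≡ 224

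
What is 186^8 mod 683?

186^1 ≡ 186 (mod 683)
186^2 ≡ 186^2 = 34596 ≡ 446 (mod 683)
186^4 ≡ 446^2 = 198916 ≡ 163 (mod 683)
186^8 ≡ 163^2 = 26569 ≡ 615 (mod 683)
So 186^8 ≡ 615 (mod 683).

615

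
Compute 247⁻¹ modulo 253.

42

Run the extended Euclidean algorithm:
253 = 1*247 + 6
247 = 41*6 + 1
6 = 6*1 + 0
gcd(247, 253) = 1, so the inverse exists.
Back-substitute for 1:
1 = 1*247 − 41*6
  = −41*253 + 42*247
So 247⁻¹ ≡ 42 (mod 253).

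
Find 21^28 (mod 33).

By square-and-multiply:
21^1 ≡ 21 (mod 33)
21^2 ≡ 21^2 = 441 ≡ 12 (mod 33)
21^4 ≡ 12^2 = 144 ≡ 12 (mod 33)
21^8 ≡ 12^2 = 144 ≡ 12 (mod 33)
21^16 ≡ 12^2 = 144 ≡ 12 (mod 33)
21^28 = 21^16 · 21^8 · 21^4 ≡ 12 · 12 · 12 (mod 33).
Accumulate the product:
12 · 12 = 144 ≡ 12
12 · 12 = 144 ≡ 12

12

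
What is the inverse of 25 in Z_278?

Run the extended Euclidean algorithm:
278 = 11*25 + 3
25 = 8*3 + 1
3 = 3*1 + 0
gcd(25, 278) = 1, so the inverse exists.
Back-substitute for 1:
1 = 1*25 − 8*3
  = −8*278 + 89*25
So 25⁻¹ ≡ 89 (mod 278).

89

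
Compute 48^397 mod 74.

48

397 in binary is 110001101, i.e. 397 = 256 + 128 + 8 + 4 + 1.
48^1 ≡ 48 (mod 74)
48^2 ≡ 48^2 = 2304 ≡ 10 (mod 74)
48^4 ≡ 10^2 = 100 ≡ 26 (mod 74)
48^8 ≡ 26^2 = 676 ≡ 10 (mod 74)
48^16 ≡ 10^2 = 100 ≡ 26 (mod 74)
48^32 ≡ 26^2 = 676 ≡ 10 (mod 74)
48^64 ≡ 10^2 = 100 ≡ 26 (mod 74)
48^128 ≡ 26^2 = 676 ≡ 10 (mod 74)
48^256 ≡ 10^2 = 100 ≡ 26 (mod 74)
48^397 = 48^256 × 48^128 × 48^8 × 48^4 × 48^1 ≡ 26 × 10 × 10 × 26 × 48 (mod 74).
Accumulate the product:
26 × 10 = 260 ≡ 38
38 × 10 = 380 ≡ 10
10 × 26 = 260 ≡ 38
38 × 48 = 1824 ≡ 48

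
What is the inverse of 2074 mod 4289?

4289 = 2*2074 + 141
2074 = 14*141 + 100
141 = 1*100 + 41
100 = 2*41 + 18
41 = 2*18 + 5
18 = 3*5 + 3
5 = 1*3 + 2
3 = 1*2 + 1
2 = 2*1 + 0
gcd(2074, 4289) = 1, so the inverse exists.
Back-substitute for 1:
1 = 1*3 − 1*2
  = −1*5 + 2*3
  = 2*18 − 7*5
  = −7*41 + 16*18
  = 16*100 − 39*41
  = −39*141 + 55*100
  = 55*2074 − 809*141
  = −809*4289 + 1673*2074
So 2074⁻¹ ≡ 1673 (mod 4289).

1673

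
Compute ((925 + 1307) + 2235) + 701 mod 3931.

1237

925 + 1307 = 2232
2232 + 2235 = 4467 ≡ 536 (mod 3931)
536 + 701 = 1237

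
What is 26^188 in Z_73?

57

Using repeated squaring:
188 in binary is 10111100, i.e. 188 = 128 + 32 + 16 + 8 + 4.
26^1 ≡ 26 (mod 73)
26^2 ≡ 26^2 = 676 ≡ 19 (mod 73)
26^4 ≡ 19^2 = 361 ≡ 69 (mod 73)
26^8 ≡ 69^2 = 4761 ≡ 16 (mod 73)
26^16 ≡ 16^2 = 256 ≡ 37 (mod 73)
26^32 ≡ 37^2 = 1369 ≡ 55 (mod 73)
26^64 ≡ 55^2 = 3025 ≡ 32 (mod 73)
26^128 ≡ 32^2 = 1024 ≡ 2 (mod 73)
26^188 = 26^128 · 26^32 · 26^16 · 26^8 · 26^4 ≡ 2 · 55 · 37 · 16 · 69 (mod 73).
Accumulate the product:
2 · 55 = 110 ≡ 37
37 · 37 = 1369 ≡ 55
55 · 16 = 880 ≡ 4
4 · 69 = 276 ≡ 57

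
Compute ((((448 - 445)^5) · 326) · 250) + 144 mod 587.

438

448 - 445 = 3
(3)^5 ≡ 243 (mod 587)
243 · 326 = 79218 ≡ 560 (mod 587)
560 · 250 = 140000 ≡ 294 (mod 587)
294 + 144 = 438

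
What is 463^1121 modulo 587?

150

1121 in binary is 10001100001, i.e. 1121 = 1024 + 64 + 32 + 1.
463^1 ≡ 463 (mod 587)
463^2 ≡ 463^2 = 214369 ≡ 114 (mod 587)
463^4 ≡ 114^2 = 12996 ≡ 82 (mod 587)
463^8 ≡ 82^2 = 6724 ≡ 267 (mod 587)
463^16 ≡ 267^2 = 71289 ≡ 262 (mod 587)
463^32 ≡ 262^2 = 68644 ≡ 552 (mod 587)
463^64 ≡ 552^2 = 304704 ≡ 51 (mod 587)
463^128 ≡ 51^2 = 2601 ≡ 253 (mod 587)
463^256 ≡ 253^2 = 64009 ≡ 26 (mod 587)
463^512 ≡ 26^2 = 676 ≡ 89 (mod 587)
463^1024 ≡ 89^2 = 7921 ≡ 290 (mod 587)
463^1121 = 463^1024 * 463^64 * 463^32 * 463^1 ≡ 290 * 51 * 552 * 463 (mod 587).
Accumulate the product:
290 * 51 = 14790 ≡ 115
115 * 552 = 63480 ≡ 84
84 * 463 = 38892 ≡ 150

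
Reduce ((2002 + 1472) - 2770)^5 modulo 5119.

2002 + 1472 = 3474
3474 - 2770 = 704
(704)^5 ≡ 4196 (mod 5119)

4196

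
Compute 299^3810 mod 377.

3810 in binary is 111011100010, i.e. 3810 = 2048 + 1024 + 512 + 128 + 64 + 32 + 2.
299^1 ≡ 299 (mod 377)
299^2 ≡ 299^2 = 89401 ≡ 52 (mod 377)
299^4 ≡ 52^2 = 2704 ≡ 65 (mod 377)
299^8 ≡ 65^2 = 4225 ≡ 78 (mod 377)
299^16 ≡ 78^2 = 6084 ≡ 52 (mod 377)
299^32 ≡ 52^2 = 2704 ≡ 65 (mod 377)
299^64 ≡ 65^2 = 4225 ≡ 78 (mod 377)
299^128 ≡ 78^2 = 6084 ≡ 52 (mod 377)
299^256 ≡ 52^2 = 2704 ≡ 65 (mod 377)
299^512 ≡ 65^2 = 4225 ≡ 78 (mod 377)
299^1024 ≡ 78^2 = 6084 ≡ 52 (mod 377)
299^2048 ≡ 52^2 = 2704 ≡ 65 (mod 377)
299^3810 = 299^2048 * 299^1024 * 299^512 * 299^128 * 299^64 * 299^32 * 299^2 ≡ 65 * 52 * 78 * 52 * 78 * 65 * 52 (mod 377).
Accumulate the product:
65 * 52 = 3380 ≡ 364
364 * 78 = 28392 ≡ 117
117 * 52 = 6084 ≡ 52
52 * 78 = 4056 ≡ 286
286 * 65 = 18590 ≡ 117
117 * 52 = 6084 ≡ 52

52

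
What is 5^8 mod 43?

13

By square-and-multiply:
5^1 ≡ 5 (mod 43)
5^2 ≡ 5^2 = 25 (mod 43)
5^4 ≡ 25^2 = 625 ≡ 23 (mod 43)
5^8 ≡ 23^2 = 529 ≡ 13 (mod 43)
So 5^8 ≡ 13 (mod 43).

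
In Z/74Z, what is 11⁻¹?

Apply the Euclidean algorithm and back-substitute:
74 = 6×11 + 8
11 = 1×8 + 3
8 = 2×3 + 2
3 = 1×2 + 1
2 = 2×1 + 0
gcd(11, 74) = 1, so the inverse exists.
Bézout: 1 = −4×74 + 27×11.
So 11⁻¹ ≡ 27 (mod 74).

27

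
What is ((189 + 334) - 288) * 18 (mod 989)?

189 + 334 = 523
523 - 288 = 235
235 * 18 = 4230 ≡ 274 (mod 989)

274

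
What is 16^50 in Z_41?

1

Using repeated squaring:
50 in binary is 110010, i.e. 50 = 32 + 16 + 2.
16^1 ≡ 16 (mod 41)
16^2 ≡ 16^2 = 256 ≡ 10 (mod 41)
16^4 ≡ 10^2 = 100 ≡ 18 (mod 41)
16^8 ≡ 18^2 = 324 ≡ 37 (mod 41)
16^16 ≡ 37^2 = 1369 ≡ 16 (mod 41)
16^32 ≡ 16^2 = 256 ≡ 10 (mod 41)
16^50 = 16^32 × 16^16 × 16^2 ≡ 10 × 16 × 10 (mod 41).
Accumulate the product:
10 × 16 = 160 ≡ 37
37 × 10 = 370 ≡ 1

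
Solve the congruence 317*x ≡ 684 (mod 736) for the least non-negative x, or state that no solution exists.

gcd(317, 736) = 1, so a unique solution mod 736 exists.
317⁻¹ ≡ 469 (mod 736).
x ≡ 469*684 ≡ 636 (mod 736).

636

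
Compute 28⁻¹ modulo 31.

10

By the extended Euclidean algorithm:
31 = 1×28 + 3
28 = 9×3 + 1
3 = 3×1 + 0
gcd(28, 31) = 1, so the inverse exists.
Bézout: 1 = −9×31 + 10×28.
So 28⁻¹ ≡ 10 (mod 31).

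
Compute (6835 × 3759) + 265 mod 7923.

6835 × 3759 = 25692765 ≡ 6399 (mod 7923)
6399 + 265 = 6664

6664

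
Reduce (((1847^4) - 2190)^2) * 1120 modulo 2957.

(1847)^4 ≡ 1592 (mod 2957)
1592 - 2190 = -598 ≡ 2359 (mod 2957)
(2359)^2 ≡ 2764 (mod 2957)
2764 * 1120 = 3095680 ≡ 2658 (mod 2957)

2658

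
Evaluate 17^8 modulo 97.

16

17^1 ≡ 17 (mod 97)
17^2 ≡ 17^2 = 289 ≡ 95 (mod 97)
17^4 ≡ 95^2 = 9025 ≡ 4 (mod 97)
17^8 ≡ 4^2 = 16 (mod 97)
So 17^8 ≡ 16 (mod 97).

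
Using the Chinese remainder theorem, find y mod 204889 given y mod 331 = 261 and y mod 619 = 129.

331⁻¹ mod 619: 331×144 ≡ 1 (mod 619), so 331⁻¹ ≡ 144.
y = 261 + 331×((129 − 261)×144 mod 619) = 261 + 331×181 = 60172.

60172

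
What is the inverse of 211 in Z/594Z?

594 = 2*211 + 172
211 = 1*172 + 39
172 = 4*39 + 16
39 = 2*16 + 7
16 = 2*7 + 2
7 = 3*2 + 1
2 = 2*1 + 0
gcd(211, 594) = 1, so the inverse exists.
Back-substitute for 1:
1 = 1*7 − 3*2
  = −3*16 + 7*7
  = 7*39 − 17*16
  = −17*172 + 75*39
  = 75*211 − 92*172
  = −92*594 + 259*211
So 211⁻¹ ≡ 259 (mod 594).

259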